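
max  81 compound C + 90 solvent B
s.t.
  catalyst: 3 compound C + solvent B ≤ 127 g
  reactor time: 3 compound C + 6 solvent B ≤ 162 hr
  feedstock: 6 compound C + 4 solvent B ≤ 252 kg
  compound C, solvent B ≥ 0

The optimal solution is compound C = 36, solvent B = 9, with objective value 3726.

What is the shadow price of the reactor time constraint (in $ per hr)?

9

Check each constraint at x*: catalyst 117/127 (slack 10); reactor time 162/162 (tight); feedstock 252/252 (tight).
Since catalyst is not tight, its dual is 0.
From A_Bᵀ y = c: 3·y_reactor time + 6·y_feedstock = 81; 6·y_reactor time + 4·y_feedstock = 90.
→ y_reactor time = 9 and y_feedstock = 9.
Shadow price of reactor time = 9.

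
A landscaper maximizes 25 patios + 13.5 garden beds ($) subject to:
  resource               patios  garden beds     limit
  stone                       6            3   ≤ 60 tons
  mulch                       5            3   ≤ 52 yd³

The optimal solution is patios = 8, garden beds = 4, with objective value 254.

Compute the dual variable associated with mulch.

2

Check each constraint at x*: stone 60/60 (tight); mulch 52/52 (tight).
The binding rows give the dual system: 6·y_stone + 5·y_mulch = 25 and 3·y_stone + 3·y_mulch = 13.5.
Solving: y_stone = 2.5, y_mulch = 2.
Shadow price of mulch = 2.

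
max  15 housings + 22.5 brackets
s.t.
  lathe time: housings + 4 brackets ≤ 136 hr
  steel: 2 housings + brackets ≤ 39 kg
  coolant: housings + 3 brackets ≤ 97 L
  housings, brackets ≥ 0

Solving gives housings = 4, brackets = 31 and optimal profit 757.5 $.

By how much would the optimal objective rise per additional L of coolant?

Check each constraint at x*: lathe time 128/136 (slack 8); steel 39/39 (tight); coolant 97/97 (tight).
Since lathe time is not tight, its dual is 0.
Dual feasibility on the basic columns requires 2·y_steel + 1·y_coolant = 15, 1·y_steel + 3·y_coolant = 22.5.
→ y_steel = 4.5 and y_coolant = 6.
Shadow price of coolant = 6.

6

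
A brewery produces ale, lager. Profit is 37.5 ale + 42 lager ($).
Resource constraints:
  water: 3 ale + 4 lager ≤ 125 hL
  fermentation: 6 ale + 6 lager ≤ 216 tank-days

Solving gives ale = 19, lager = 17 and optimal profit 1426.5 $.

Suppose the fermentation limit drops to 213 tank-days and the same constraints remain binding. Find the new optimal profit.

1414.5

Check each constraint at x*: water 125/125 (tight); fermentation 216/216 (tight).
From A_Bᵀ y = c: 3·y_water + 6·y_fermentation = 37.5; 4·y_water + 6·y_fermentation = 42.
→ y_water = 4.5 and y_fermentation = 4.
Δz = y_fermentation·Δb = 4 × (-3) = -12, so new z* = 1426.5 − 12 = 1414.5.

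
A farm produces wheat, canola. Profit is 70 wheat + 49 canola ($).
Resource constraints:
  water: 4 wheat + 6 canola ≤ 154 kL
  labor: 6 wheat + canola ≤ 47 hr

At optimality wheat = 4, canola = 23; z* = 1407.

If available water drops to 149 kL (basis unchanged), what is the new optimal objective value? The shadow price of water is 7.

Δb = -5, so new z* = 1407 + (7)·(-5) = 1407 − 35 = 1372.

1372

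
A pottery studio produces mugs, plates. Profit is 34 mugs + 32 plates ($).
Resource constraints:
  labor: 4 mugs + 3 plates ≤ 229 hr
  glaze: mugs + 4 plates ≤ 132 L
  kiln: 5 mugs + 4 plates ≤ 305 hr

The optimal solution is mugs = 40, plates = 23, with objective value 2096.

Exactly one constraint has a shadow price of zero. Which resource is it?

labor: 229/229 (binding)
glaze: 132/132 (binding)
kiln: 292/305 (slack 13)
By complementary slackness, a constraint with positive slack has shadow price 0 → kiln.

kiln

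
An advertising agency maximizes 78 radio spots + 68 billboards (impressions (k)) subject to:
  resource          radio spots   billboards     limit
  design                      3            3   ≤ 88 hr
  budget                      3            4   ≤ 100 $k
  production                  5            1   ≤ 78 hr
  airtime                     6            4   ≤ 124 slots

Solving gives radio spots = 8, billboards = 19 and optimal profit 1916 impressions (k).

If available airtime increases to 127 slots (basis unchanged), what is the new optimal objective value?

Binding: budget and airtime. Non-binding: design (7 unused), production (19 unused).
Since design, production are not tight, their duals are 0.
The binding rows give the dual system: 3·y_budget + 6·y_airtime = 78 and 4·y_budget + 4·y_airtime = 68.
Solving: y_budget = 8, y_airtime = 9.
Δz = y_airtime·Δb = 9 × (3) = 27, so new z* = 1916 + 27 = 1943.

1943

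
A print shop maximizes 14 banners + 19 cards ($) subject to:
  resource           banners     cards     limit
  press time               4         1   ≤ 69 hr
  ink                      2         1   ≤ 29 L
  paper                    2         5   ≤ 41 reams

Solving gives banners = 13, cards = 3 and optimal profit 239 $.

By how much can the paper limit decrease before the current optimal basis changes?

Binding constraints: ink, paper. The basis is B = [[2,1],[2,5]] with det 8.
Per unit decrease in paper, x* moves by d = (0.125, -0.25).
The basis stays optimal until cards reaches 0; allowable decrease = 12 reams.

12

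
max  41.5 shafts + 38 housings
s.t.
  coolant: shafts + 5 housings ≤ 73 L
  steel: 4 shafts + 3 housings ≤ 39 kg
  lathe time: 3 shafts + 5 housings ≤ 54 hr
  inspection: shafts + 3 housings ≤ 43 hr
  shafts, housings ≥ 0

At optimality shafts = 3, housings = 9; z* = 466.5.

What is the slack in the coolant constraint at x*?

coolant used = 1·3 + 5·9 = 48; slack = 73 − 48 = 25.

25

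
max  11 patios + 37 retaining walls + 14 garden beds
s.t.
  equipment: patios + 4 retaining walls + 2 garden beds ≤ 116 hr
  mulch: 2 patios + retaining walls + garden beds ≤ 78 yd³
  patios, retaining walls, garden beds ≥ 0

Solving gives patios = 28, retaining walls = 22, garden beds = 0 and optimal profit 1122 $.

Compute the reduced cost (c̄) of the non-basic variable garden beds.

-5

Check each constraint at x*: equipment 116/116 (tight); mulch 78/78 (tight).
The binding rows give the dual system: 1·y_equipment + 2·y_mulch = 11 and 4·y_equipment + 1·y_mulch = 37.
This yields shadow prices y_equipment = 9, y_mulch = 1.
Reduced cost of garden beds: c₃ − yᵀa₃ = 14 − (9·2 + 1·1) = 14 − 19 = -5.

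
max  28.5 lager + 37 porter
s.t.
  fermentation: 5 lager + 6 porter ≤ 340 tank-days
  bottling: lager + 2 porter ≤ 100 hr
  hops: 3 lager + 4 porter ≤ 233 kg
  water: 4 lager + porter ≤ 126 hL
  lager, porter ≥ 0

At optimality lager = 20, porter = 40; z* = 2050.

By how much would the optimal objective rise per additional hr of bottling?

3.5

Check each constraint at x*: fermentation 340/340 (tight); bottling 100/100 (tight); hops 220/233 (slack 13); water 120/126 (slack 6).
Slack constraints have shadow price 0 (complementary slackness).
The binding rows give the dual system: 5·y_fermentation + 1·y_bottling = 28.5 and 6·y_fermentation + 2·y_bottling = 37.
This yields shadow prices y_fermentation = 5, y_bottling = 3.5.
Shadow price of bottling = 3.5.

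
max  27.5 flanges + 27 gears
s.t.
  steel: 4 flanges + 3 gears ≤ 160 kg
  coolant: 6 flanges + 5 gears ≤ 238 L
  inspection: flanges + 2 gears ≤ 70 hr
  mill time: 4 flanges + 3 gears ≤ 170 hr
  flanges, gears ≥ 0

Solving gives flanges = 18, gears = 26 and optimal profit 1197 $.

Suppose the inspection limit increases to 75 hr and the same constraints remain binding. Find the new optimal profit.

1214.5

At the optimum: steel uses 150 of 160 (slack = 10); coolant uses 238 of 238 (binding); inspection uses 70 of 70 (binding); mill time uses 150 of 170 (slack = 20).
By complementary slackness, y = 0 for the non-binding constraints.
The binding rows give the dual system: 6·y_coolant + 1·y_inspection = 27.5 and 5·y_coolant + 2·y_inspection = 27.
→ y_coolant = 4 and y_inspection = 3.5.
Δz = y_inspection·Δb = 3.5 × (5) = 17.5, so new z* = 1197 + 17.5 = 1214.5.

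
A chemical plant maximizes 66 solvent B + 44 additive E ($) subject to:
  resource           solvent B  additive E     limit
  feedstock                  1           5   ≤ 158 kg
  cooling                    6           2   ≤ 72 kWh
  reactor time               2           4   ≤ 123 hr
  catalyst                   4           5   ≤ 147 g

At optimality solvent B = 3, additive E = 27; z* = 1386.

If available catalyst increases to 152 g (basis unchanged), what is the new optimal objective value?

Check each constraint at x*: feedstock 138/158 (slack 20); cooling 72/72 (tight); reactor time 114/123 (slack 9); catalyst 147/147 (tight).
By complementary slackness, y = 0 for the non-binding constraints.
The binding rows give the dual system: 6·y_cooling + 4·y_catalyst = 66 and 2·y_cooling + 5·y_catalyst = 44.
→ y_cooling = 7 and y_catalyst = 6.
Δz = y_catalyst·Δb = 6 × (5) = 30, so new z* = 1386 + 30 = 1416.

1416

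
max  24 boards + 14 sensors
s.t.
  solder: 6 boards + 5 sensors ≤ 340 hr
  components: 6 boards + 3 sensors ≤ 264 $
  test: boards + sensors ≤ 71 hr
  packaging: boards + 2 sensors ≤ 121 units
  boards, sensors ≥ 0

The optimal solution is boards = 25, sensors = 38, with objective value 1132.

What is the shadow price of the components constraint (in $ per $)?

At the optimum: solder uses 340 of 340 (binding); components uses 264 of 264 (binding); test uses 63 of 71 (slack = 8); packaging uses 101 of 121 (slack = 20).
Since test, packaging are not tight, their duals are 0.
Dual feasibility on the basic columns requires 6·y_solder + 6·y_components = 24, 5·y_solder + 3·y_components = 14.
Solving: y_solder = 1, y_components = 3.
Shadow price of components = 3.

3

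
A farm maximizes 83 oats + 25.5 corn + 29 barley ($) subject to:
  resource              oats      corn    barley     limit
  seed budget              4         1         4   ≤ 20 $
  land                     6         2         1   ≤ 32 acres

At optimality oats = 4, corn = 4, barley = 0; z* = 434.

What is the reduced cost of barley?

-6.5

Both seed budget and land are binding at x*.
Dual feasibility on the basic columns requires 4·y_seed budget + 6·y_land = 83, 1·y_seed budget + 2·y_land = 25.5.
→ y_seed budget = 6.5 and y_land = 9.5.
Reduced cost of barley: c₃ − yᵀa₃ = 29 − (6.5·4 + 9.5·1) = 29 − 35.5 = -6.5.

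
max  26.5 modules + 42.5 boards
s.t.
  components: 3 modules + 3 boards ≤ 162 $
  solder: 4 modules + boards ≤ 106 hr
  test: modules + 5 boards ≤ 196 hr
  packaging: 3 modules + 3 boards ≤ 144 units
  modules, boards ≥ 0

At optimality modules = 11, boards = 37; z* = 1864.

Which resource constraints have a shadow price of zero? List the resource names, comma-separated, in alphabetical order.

components: 144/162 (slack 18)
solder: 81/106 (slack 25)
test: 196/196 (binding)
packaging: 144/144 (binding)
By complementary slackness, a constraint with positive slack has shadow price 0 → components, solder.

components, solder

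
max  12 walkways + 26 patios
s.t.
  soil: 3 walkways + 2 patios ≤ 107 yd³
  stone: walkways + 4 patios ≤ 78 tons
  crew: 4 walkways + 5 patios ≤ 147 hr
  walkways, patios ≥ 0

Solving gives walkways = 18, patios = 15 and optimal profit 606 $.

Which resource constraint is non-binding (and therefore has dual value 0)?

soil

soil: 84/107 (slack 23)
stone: 78/78 (binding)
crew: 147/147 (binding)
By complementary slackness, a constraint with positive slack has shadow price 0 → soil.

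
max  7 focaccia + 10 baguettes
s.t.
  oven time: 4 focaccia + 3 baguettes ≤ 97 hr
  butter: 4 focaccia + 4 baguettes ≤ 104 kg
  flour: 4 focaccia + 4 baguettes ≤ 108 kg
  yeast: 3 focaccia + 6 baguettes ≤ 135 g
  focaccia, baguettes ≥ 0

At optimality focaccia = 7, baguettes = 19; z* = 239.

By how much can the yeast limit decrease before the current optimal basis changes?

Binding constraints: butter, yeast. The basis is B = [[4,4],[3,6]] with det 12.
Per unit decrease in yeast, x* moves by d = (0.3333, -0.3333).
The basis stays optimal until oven time becomes binding; allowable decrease = 36 g.

36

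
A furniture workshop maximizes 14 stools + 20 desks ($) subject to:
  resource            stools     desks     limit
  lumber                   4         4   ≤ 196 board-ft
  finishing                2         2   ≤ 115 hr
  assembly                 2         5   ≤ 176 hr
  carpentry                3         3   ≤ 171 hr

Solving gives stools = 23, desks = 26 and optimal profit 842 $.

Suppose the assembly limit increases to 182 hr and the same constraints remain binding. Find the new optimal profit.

Binding: lumber and assembly. Non-binding: finishing (17 unused), carpentry (24 unused).
Slack constraints have shadow price 0 (complementary slackness).
Dual feasibility on the basic columns requires 4·y_lumber + 2·y_assembly = 14, 4·y_lumber + 5·y_assembly = 20.
Solving: y_lumber = 2.5, y_assembly = 2.
Δz = y_assembly·Δb = 2 × (6) = 12, so new z* = 842 + 12 = 854.

854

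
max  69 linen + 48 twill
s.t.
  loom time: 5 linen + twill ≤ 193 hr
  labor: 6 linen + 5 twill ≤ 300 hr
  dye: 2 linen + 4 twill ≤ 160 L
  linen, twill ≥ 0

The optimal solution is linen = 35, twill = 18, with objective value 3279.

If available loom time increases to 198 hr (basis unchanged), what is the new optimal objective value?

3294

Binding: loom time and labor. Non-binding: dye (18 unused).
Since dye is not tight, its dual is 0.
From A_Bᵀ y = c: 5·y_loom time + 6·y_labor = 69; 1·y_loom time + 5·y_labor = 48.
Solving: y_loom time = 3, y_labor = 9.
Δz = y_loom time·Δb = 3 × (5) = 15, so new z* = 3279 + 15 = 3294.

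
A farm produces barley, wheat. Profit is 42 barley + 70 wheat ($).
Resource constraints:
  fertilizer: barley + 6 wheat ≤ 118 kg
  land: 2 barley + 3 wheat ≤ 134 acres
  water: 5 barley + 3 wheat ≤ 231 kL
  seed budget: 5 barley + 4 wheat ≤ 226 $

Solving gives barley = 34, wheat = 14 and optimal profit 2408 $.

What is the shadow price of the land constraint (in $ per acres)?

0

Binding: fertilizer and seed budget. Non-binding: land (24 unused), water (19 unused).
Slack constraints have shadow price 0 (complementary slackness).
Dual feasibility on the basic columns requires 1·y_fertilizer + 5·y_seed budget = 42, 6·y_fertilizer + 4·y_seed budget = 70.
Solving: y_fertilizer = 7, y_seed budget = 7.
Shadow price of land = 0.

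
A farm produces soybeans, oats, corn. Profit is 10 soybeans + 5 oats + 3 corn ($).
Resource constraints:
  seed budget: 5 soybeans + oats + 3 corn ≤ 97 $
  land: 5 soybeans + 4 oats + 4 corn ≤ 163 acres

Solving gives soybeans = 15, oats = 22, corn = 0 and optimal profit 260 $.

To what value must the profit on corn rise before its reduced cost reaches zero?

Check each constraint at x*: seed budget 97/97 (tight); land 163/163 (tight).
Dual feasibility on the basic columns requires 5·y_seed budget + 5·y_land = 10, 1·y_seed budget + 4·y_land = 5.
This yields shadow prices y_seed budget = 1, y_land = 1.
corn enters the basis when its profit ≥ yᵀa₃ = 1·3 + 1·4 = 7.

7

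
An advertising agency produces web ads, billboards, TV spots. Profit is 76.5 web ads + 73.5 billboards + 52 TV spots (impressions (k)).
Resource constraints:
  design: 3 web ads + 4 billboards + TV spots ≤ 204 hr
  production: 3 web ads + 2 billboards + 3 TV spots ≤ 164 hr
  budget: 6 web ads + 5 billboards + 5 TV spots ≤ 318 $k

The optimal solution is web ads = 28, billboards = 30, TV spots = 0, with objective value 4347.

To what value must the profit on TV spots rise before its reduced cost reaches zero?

54

At the optimum: design uses 204 of 204 (binding); production uses 144 of 164 (slack = 20); budget uses 318 of 318 (binding).
Slack constraints have shadow price 0 (complementary slackness).
Dual feasibility on the basic columns requires 3·y_design + 6·y_budget = 76.5, 4·y_design + 5·y_budget = 73.5.
→ y_design = 6.5 and y_budget = 9.5.
TV spots enters the basis when its profit ≥ yᵀa₃ = 6.5·1 + 9.5·5 = 54.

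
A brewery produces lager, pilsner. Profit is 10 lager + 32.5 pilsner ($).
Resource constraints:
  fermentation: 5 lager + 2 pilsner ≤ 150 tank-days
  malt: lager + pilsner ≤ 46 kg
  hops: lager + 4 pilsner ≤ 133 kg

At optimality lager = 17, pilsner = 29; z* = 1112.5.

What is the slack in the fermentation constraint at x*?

fermentation used = 5·17 + 2·29 = 143; slack = 150 − 143 = 7.

7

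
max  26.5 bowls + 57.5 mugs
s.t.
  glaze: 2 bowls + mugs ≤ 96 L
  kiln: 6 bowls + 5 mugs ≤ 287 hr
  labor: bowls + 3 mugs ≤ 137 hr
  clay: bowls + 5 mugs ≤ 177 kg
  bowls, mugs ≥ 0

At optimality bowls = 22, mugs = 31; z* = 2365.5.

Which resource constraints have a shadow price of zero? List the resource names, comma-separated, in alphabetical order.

glaze, labor

glaze: 75/96 (slack 21)
kiln: 287/287 (binding)
labor: 115/137 (slack 22)
clay: 177/177 (binding)
By complementary slackness, a constraint with positive slack has shadow price 0 → glaze, labor.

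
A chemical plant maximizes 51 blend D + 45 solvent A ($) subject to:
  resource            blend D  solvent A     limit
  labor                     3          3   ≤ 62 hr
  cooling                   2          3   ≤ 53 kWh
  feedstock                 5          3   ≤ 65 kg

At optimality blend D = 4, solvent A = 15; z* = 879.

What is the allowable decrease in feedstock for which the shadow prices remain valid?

12

Binding constraints: cooling, feedstock. The basis is B = [[2,3],[5,3]] with det -9.
Per unit decrease in feedstock, x* moves by d = (-0.3333, 0.2222).
The basis stays optimal until blend D reaches 0; allowable decrease = 12 kg.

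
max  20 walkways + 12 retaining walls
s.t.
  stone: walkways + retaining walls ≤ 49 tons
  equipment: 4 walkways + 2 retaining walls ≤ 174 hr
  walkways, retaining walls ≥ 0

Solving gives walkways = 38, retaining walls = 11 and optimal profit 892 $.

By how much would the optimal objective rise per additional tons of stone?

Both stone and equipment are binding at x*.
Dual feasibility on the basic columns requires 1·y_stone + 4·y_equipment = 20, 1·y_stone + 2·y_equipment = 12.
This yields shadow prices y_stone = 4, y_equipment = 4.
Shadow price of stone = 4.

4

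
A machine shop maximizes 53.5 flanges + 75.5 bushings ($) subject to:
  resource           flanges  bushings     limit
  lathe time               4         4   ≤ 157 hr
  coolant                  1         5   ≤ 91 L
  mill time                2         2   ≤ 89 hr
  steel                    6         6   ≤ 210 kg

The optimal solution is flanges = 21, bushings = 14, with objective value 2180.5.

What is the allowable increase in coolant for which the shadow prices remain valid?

Binding constraints: coolant, steel. The basis is B = [[1,5],[6,6]] with det -24.
Per unit increase in coolant, x* moves by d = (-0.25, 0.25).
The basis stays optimal until flanges reaches 0; allowable increase = 84 L.

84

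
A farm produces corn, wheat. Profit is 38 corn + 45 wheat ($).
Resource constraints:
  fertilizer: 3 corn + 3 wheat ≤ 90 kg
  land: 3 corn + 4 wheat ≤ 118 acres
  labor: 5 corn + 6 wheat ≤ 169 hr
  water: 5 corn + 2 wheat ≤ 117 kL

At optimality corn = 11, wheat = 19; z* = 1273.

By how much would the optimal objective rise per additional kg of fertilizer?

1

Binding: fertilizer and labor. Non-binding: land (9 unused), water (24 unused).
By complementary slackness, y = 0 for the non-binding constraints.
Dual feasibility on the basic columns requires 3·y_fertilizer + 5·y_labor = 38, 3·y_fertilizer + 6·y_labor = 45.
→ y_fertilizer = 1 and y_labor = 7.
Shadow price of fertilizer = 1.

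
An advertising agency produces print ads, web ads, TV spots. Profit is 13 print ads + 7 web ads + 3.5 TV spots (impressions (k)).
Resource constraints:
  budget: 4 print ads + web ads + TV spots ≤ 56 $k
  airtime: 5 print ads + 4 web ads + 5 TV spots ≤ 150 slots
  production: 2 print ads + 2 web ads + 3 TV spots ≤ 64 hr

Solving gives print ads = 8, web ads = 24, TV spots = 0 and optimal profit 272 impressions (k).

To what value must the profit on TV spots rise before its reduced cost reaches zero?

9.5

Binding: budget and production. Non-binding: airtime (14 unused).
By complementary slackness, y = 0 for the non-binding constraint.
The binding rows give the dual system: 4·y_budget + 2·y_production = 13 and 1·y_budget + 2·y_production = 7.
Solving: y_budget = 2, y_production = 2.5.
TV spots enters the basis when its profit ≥ yᵀa₃ = 2·1 + 2.5·3 = 9.5.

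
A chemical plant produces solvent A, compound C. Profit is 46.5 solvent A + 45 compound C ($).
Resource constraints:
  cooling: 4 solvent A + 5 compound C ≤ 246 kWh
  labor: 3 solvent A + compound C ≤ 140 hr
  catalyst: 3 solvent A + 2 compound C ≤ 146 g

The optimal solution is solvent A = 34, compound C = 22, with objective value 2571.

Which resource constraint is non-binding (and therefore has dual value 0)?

cooling: 246/246 (binding)
labor: 124/140 (slack 16)
catalyst: 146/146 (binding)
By complementary slackness, a constraint with positive slack has shadow price 0 → labor.

labor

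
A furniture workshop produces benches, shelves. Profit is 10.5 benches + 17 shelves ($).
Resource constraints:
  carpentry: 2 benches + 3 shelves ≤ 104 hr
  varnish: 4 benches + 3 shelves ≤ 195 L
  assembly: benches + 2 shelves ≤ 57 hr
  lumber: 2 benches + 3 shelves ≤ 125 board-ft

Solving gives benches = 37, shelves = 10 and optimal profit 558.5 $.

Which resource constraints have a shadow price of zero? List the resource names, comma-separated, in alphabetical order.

carpentry: 104/104 (binding)
varnish: 178/195 (slack 17)
assembly: 57/57 (binding)
lumber: 104/125 (slack 21)
By complementary slackness, a constraint with positive slack has shadow price 0 → lumber, varnish.

lumber, varnish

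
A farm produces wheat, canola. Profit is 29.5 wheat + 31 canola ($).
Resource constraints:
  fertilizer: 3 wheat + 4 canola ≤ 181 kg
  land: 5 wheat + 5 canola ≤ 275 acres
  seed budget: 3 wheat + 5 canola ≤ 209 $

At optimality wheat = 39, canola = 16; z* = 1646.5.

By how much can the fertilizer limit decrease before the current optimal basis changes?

16

Binding constraints: fertilizer, land. The basis is B = [[3,4],[5,5]] with det -5.
Per unit decrease in fertilizer, x* moves by d = (1, -1).
The basis stays optimal until canola reaches 0; allowable decrease = 16 kg.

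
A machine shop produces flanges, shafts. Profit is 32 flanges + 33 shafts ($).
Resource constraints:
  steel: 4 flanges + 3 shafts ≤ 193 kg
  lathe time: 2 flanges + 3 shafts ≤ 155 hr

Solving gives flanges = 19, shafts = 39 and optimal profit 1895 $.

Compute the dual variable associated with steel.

Both steel and lathe time are binding at x*.
Dual feasibility on the basic columns requires 4·y_steel + 2·y_lathe time = 32, 3·y_steel + 3·y_lathe time = 33.
→ y_steel = 5 and y_lathe time = 6.
Shadow price of steel = 5.

5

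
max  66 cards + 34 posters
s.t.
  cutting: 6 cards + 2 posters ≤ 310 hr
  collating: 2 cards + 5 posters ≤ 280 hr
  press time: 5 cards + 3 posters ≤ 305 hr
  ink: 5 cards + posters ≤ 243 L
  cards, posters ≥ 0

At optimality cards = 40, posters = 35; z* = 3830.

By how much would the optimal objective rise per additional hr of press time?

Check each constraint at x*: cutting 310/310 (tight); collating 255/280 (slack 25); press time 305/305 (tight); ink 235/243 (slack 8).
By complementary slackness, y = 0 for the non-binding constraints.
From A_Bᵀ y = c: 6·y_cutting + 5·y_press time = 66; 2·y_cutting + 3·y_press time = 34.
→ y_cutting = 3.5 and y_press time = 9.
Shadow price of press time = 9.

9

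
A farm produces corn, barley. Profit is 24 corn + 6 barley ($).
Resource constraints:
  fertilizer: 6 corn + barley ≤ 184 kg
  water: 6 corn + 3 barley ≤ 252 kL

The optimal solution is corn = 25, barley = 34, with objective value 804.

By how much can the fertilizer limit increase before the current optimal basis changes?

68

Binding constraints: fertilizer, water. The basis is B = [[6,1],[6,3]] with det 12.
Per unit increase in fertilizer, x* moves by d = (0.25, -0.5).
The basis stays optimal until barley reaches 0; allowable increase = 68 kg.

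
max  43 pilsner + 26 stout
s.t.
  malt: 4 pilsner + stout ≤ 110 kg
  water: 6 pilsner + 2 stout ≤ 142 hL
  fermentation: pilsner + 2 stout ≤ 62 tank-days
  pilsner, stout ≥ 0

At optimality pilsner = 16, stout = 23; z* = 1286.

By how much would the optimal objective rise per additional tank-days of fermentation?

Binding: water and fermentation. Non-binding: malt (23 unused).
Since malt is not tight, its dual is 0.
From A_Bᵀ y = c: 6·y_water + 1·y_fermentation = 43; 2·y_water + 2·y_fermentation = 26.
This yields shadow prices y_water = 6, y_fermentation = 7.
Shadow price of fermentation = 7.

7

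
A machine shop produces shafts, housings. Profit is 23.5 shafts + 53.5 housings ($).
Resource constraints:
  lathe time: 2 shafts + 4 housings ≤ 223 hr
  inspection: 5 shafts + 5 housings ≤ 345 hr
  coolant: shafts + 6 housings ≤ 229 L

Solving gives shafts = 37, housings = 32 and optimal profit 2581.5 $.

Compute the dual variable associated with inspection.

3.5

Binding: inspection and coolant. Non-binding: lathe time (21 unused).
Slack constraints have shadow price 0 (complementary slackness).
From A_Bᵀ y = c: 5·y_inspection + 1·y_coolant = 23.5; 5·y_inspection + 6·y_coolant = 53.5.
Solving: y_inspection = 3.5, y_coolant = 6.
Shadow price of inspection = 3.5.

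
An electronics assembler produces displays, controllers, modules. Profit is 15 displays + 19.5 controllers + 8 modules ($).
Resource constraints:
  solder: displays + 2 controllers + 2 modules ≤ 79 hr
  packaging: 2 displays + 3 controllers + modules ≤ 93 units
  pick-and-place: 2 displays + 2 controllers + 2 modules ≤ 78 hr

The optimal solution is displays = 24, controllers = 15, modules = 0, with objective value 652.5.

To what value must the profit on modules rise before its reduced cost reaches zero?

10.5

Binding: packaging and pick-and-place. Non-binding: solder (25 unused).
By complementary slackness, y = 0 for the non-binding constraint.
Dual feasibility on the basic columns requires 2·y_packaging + 2·y_pick-and-place = 15, 3·y_packaging + 2·y_pick-and-place = 19.5.
→ y_packaging = 4.5 and y_pick-and-place = 3.
modules enters the basis when its profit ≥ yᵀa₃ = 4.5·1 + 3·2 = 10.5.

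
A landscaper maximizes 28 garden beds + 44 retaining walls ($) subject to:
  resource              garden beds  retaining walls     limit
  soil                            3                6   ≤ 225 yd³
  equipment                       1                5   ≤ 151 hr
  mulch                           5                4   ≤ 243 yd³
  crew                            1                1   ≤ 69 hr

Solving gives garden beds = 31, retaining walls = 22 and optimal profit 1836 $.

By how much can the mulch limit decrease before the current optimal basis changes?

Binding constraints: soil, mulch. The basis is B = [[3,6],[5,4]] with det -18.
Per unit decrease in mulch, x* moves by d = (-0.3333, 0.1667).
The basis stays optimal until equipment becomes binding; allowable decrease = 20 yd³.

20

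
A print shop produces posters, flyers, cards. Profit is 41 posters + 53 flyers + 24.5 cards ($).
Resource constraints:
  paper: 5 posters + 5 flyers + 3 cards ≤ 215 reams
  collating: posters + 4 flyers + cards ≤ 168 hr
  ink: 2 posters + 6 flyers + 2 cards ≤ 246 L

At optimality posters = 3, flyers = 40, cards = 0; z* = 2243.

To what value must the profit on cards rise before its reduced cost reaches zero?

At the optimum: paper uses 215 of 215 (binding); collating uses 163 of 168 (slack = 5); ink uses 246 of 246 (binding).
Since collating is not tight, its dual is 0.
From A_Bᵀ y = c: 5·y_paper + 2·y_ink = 41; 5·y_paper + 6·y_ink = 53.
Solving: y_paper = 7, y_ink = 3.
cards enters the basis when its profit ≥ yᵀa₃ = 7·3 + 3·2 = 27.

27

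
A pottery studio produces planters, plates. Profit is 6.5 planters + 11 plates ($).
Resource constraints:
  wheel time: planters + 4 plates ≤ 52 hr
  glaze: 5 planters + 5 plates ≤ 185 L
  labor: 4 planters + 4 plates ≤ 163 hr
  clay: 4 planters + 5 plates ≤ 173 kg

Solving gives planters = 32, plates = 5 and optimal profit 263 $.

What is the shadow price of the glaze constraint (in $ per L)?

1

Binding: wheel time and glaze. Non-binding: labor (15 unused), clay (20 unused).
Since labor, clay are not tight, their duals are 0.
Dual feasibility on the basic columns requires 1·y_wheel time + 5·y_glaze = 6.5, 4·y_wheel time + 5·y_glaze = 11.
Solving: y_wheel time = 1.5, y_glaze = 1.
Shadow price of glaze = 1.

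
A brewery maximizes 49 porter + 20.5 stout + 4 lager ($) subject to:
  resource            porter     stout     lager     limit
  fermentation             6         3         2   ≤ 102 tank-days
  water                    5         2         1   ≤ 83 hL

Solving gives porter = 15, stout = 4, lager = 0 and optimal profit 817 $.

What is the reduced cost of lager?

At the optimum: fermentation uses 102 of 102 (binding); water uses 83 of 83 (binding).
The binding rows give the dual system: 6·y_fermentation + 5·y_water = 49 and 3·y_fermentation + 2·y_water = 20.5.
This yields shadow prices y_fermentation = 1.5, y_water = 8.
Reduced cost of lager: c₃ − yᵀa₃ = 4 − (1.5·2 + 8·1) = 4 − 11 = -7.

-7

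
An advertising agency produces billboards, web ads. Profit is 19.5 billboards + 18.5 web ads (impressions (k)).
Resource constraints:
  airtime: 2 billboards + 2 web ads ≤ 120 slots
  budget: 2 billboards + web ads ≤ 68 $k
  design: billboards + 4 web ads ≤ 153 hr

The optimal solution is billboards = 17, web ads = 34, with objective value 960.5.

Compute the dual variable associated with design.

2.5

At the optimum: airtime uses 102 of 120 (slack = 18); budget uses 68 of 68 (binding); design uses 153 of 153 (binding).
By complementary slackness, y = 0 for the non-binding constraint.
The binding rows give the dual system: 2·y_budget + 1·y_design = 19.5 and 1·y_budget + 4·y_design = 18.5.
Solving: y_budget = 8.5, y_design = 2.5.
Shadow price of design = 2.5.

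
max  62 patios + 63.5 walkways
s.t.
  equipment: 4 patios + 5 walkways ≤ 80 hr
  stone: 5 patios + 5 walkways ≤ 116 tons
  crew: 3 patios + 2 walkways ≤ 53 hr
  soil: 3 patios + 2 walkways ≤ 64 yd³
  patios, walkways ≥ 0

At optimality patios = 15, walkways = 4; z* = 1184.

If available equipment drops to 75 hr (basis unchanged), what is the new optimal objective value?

Binding: equipment and crew. Non-binding: stone (21 unused), soil (11 unused).
By complementary slackness, y = 0 for the non-binding constraints.
Dual feasibility on the basic columns requires 4·y_equipment + 3·y_crew = 62, 5·y_equipment + 2·y_crew = 63.5.
This yields shadow prices y_equipment = 9.5, y_crew = 8.
Δz = y_equipment·Δb = 9.5 × (-5) = -47.5, so new z* = 1184 − 47.5 = 1136.5.

1136.5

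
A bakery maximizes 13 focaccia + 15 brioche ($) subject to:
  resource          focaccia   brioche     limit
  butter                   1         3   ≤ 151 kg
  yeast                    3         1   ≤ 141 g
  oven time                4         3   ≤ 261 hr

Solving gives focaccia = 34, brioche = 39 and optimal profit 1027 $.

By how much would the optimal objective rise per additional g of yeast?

At the optimum: butter uses 151 of 151 (binding); yeast uses 141 of 141 (binding); oven time uses 253 of 261 (slack = 8).
Slack constraints have shadow price 0 (complementary slackness).
The binding rows give the dual system: 1·y_butter + 3·y_yeast = 13 and 3·y_butter + 1·y_yeast = 15.
→ y_butter = 4 and y_yeast = 3.
Shadow price of yeast = 3.

3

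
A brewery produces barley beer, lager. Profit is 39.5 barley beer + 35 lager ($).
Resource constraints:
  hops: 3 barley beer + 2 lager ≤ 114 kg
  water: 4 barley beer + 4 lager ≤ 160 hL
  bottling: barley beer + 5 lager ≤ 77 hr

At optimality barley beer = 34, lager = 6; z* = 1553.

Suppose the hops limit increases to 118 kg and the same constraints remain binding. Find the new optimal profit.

1571

Binding: hops and water. Non-binding: bottling (13 unused).
Since bottling is not tight, its dual is 0.
Dual feasibility on the basic columns requires 3·y_hops + 4·y_water = 39.5, 2·y_hops + 4·y_water = 35.
→ y_hops = 4.5 and y_water = 6.5.
Δz = y_hops·Δb = 4.5 × (4) = 18, so new z* = 1553 + 18 = 1571.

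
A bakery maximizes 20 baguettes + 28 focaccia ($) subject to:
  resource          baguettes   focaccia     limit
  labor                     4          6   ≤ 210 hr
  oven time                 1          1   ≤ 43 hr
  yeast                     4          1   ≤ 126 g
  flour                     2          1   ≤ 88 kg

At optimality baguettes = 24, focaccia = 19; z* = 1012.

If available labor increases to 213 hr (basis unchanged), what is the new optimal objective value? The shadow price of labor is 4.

Δb = 3, so new z* = 1012 + (4)·(3) = 1012 + 12 = 1024.

1024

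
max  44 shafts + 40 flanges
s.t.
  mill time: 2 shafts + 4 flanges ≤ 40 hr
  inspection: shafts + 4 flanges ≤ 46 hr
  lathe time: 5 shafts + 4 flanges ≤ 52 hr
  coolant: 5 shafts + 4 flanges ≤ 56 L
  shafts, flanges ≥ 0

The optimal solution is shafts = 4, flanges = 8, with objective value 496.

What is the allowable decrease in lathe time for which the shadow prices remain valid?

12

Binding constraints: mill time, lathe time. The basis is B = [[2,4],[5,4]] with det -12.
Per unit decrease in lathe time, x* moves by d = (-0.3333, 0.1667).
The basis stays optimal until shafts reaches 0; allowable decrease = 12 hr.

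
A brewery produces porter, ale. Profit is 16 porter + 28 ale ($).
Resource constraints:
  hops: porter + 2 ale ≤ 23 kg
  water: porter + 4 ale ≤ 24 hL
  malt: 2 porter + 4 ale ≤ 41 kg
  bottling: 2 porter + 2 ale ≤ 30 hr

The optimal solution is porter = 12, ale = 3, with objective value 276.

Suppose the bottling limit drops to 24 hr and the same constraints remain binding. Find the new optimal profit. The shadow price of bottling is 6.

Δb = -6, so new z* = 276 + (6)·(-6) = 276 − 36 = 240.

240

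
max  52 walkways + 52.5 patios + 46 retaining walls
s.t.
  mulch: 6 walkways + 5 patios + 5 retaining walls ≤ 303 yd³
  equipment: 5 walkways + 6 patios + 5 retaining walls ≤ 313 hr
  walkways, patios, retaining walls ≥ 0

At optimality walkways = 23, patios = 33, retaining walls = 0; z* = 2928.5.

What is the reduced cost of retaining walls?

-1.5

At the optimum: mulch uses 303 of 303 (binding); equipment uses 313 of 313 (binding).
The binding rows give the dual system: 6·y_mulch + 5·y_equipment = 52 and 5·y_mulch + 6·y_equipment = 52.5.
→ y_mulch = 4.5 and y_equipment = 5.
Reduced cost of retaining walls: c₃ − yᵀa₃ = 46 − (4.5·5 + 5·5) = 46 − 47.5 = -1.5.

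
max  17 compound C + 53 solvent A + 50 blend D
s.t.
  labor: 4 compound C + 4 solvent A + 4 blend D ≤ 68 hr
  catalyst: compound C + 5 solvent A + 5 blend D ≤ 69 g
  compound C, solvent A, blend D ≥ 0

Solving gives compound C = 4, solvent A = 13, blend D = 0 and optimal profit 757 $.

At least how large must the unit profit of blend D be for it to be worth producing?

53

Check each constraint at x*: labor 68/68 (tight); catalyst 69/69 (tight).
From A_Bᵀ y = c: 4·y_labor + 1·y_catalyst = 17; 4·y_labor + 5·y_catalyst = 53.
→ y_labor = 2 and y_catalyst = 9.
blend D enters the basis when its profit ≥ yᵀa₃ = 2·4 + 9·5 = 53.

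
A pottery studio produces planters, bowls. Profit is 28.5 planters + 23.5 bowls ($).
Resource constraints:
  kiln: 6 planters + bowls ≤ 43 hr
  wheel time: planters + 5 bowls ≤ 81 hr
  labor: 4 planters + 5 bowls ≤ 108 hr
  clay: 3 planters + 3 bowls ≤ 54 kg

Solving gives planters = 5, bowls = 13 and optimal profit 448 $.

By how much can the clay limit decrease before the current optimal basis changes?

Binding constraints: kiln, clay. The basis is B = [[6,1],[3,3]] with det 15.
Per unit decrease in clay, x* moves by d = (0.0667, -0.4).
The basis stays optimal until bowls reaches 0; allowable decrease = 32.5 kg.

32.5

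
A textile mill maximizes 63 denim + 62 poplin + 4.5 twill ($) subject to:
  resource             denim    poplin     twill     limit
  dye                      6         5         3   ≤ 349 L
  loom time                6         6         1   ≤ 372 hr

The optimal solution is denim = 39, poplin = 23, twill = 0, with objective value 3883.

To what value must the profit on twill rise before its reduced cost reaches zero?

Check each constraint at x*: dye 349/349 (tight); loom time 372/372 (tight).
The binding rows give the dual system: 6·y_dye + 6·y_loom time = 63 and 5·y_dye + 6·y_loom time = 62.
This yields shadow prices y_dye = 1, y_loom time = 9.5.
twill enters the basis when its profit ≥ yᵀa₃ = 1·3 + 9.5·1 = 12.5.

12.5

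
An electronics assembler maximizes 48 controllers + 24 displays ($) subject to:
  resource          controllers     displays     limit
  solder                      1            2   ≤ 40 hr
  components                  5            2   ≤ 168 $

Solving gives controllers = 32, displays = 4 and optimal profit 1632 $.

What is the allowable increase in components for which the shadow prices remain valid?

Binding constraints: solder, components. The basis is B = [[1,2],[5,2]] with det -8.
Per unit increase in components, x* moves by d = (0.25, -0.125).
The basis stays optimal until displays reaches 0; allowable increase = 32 $.

32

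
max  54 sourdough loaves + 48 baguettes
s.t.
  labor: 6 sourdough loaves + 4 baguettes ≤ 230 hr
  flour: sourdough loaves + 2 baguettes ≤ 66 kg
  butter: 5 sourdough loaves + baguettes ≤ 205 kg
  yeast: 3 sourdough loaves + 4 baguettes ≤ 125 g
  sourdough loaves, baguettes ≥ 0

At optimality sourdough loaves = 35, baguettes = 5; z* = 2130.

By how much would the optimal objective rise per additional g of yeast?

6

Binding: labor and yeast. Non-binding: flour (21 unused), butter (25 unused).
By complementary slackness, y = 0 for the non-binding constraints.
From A_Bᵀ y = c: 6·y_labor + 3·y_yeast = 54; 4·y_labor + 4·y_yeast = 48.
This yields shadow prices y_labor = 6, y_yeast = 6.
Shadow price of yeast = 6.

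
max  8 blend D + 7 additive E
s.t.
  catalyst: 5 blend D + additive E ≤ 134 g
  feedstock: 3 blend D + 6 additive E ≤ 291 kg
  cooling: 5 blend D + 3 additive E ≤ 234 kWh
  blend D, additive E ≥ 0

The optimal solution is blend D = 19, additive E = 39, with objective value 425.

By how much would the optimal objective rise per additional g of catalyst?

1

Binding: catalyst and feedstock. Non-binding: cooling (22 unused).
Slack constraints have shadow price 0 (complementary slackness).
The binding rows give the dual system: 5·y_catalyst + 3·y_feedstock = 8 and 1·y_catalyst + 6·y_feedstock = 7.
Solving: y_catalyst = 1, y_feedstock = 1.
Shadow price of catalyst = 1.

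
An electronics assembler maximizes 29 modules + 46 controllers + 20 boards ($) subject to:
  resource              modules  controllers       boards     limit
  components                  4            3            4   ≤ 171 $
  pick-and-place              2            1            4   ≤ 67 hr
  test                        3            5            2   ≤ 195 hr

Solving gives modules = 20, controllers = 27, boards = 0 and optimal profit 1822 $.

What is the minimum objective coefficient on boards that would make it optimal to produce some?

At the optimum: components uses 161 of 171 (slack = 10); pick-and-place uses 67 of 67 (binding); test uses 195 of 195 (binding).
Since components is not tight, its dual is 0.
From A_Bᵀ y = c: 2·y_pick-and-place + 3·y_test = 29; 1·y_pick-and-place + 5·y_test = 46.
This yields shadow prices y_pick-and-place = 1, y_test = 9.
boards enters the basis when its profit ≥ yᵀa₃ = 1·4 + 9·2 = 22.

22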